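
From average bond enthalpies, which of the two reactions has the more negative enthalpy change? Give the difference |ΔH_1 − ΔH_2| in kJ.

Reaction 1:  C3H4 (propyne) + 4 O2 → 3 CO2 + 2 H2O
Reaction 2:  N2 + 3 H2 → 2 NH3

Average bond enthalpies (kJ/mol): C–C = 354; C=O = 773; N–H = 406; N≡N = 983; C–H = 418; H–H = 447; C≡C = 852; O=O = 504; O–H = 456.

Reaction 1, by 1456 kJ

Reaction 1:
  Bonds broken (reactants):
    C≡C: 1 × 852 = 852
    C–C: 1 × 354 = 354
    C–H: 4 × 418 = 1672
    O=O: 4 × 504 = 2016
    Σ(broken) = 4894 kJ
  Bonds formed (products):
    C=O: 6 × 773 = 4638
    O–H: 4 × 456 = 1824
    Σ(formed) = 6462 kJ
  ΔH_1 = 4894 − 6462 = −1568 kJ
Reaction 2:
  Bonds broken (reactants):
    H–H: 3 × 447 = 1341
    N≡N: 1 × 983 = 983
    Σ(broken) = 2324 kJ
  Bonds formed (products):
    N–H: 6 × 406 = 2436
    Σ(formed) = 2436 kJ
  ΔH_2 = 2324 − 2436 = −112 kJ
ΔH_1 − ΔH_2 = −1456 kJ, so reaction 1 has the more negative ΔH; |ΔH_1 − ΔH_2| = 1456 kJ.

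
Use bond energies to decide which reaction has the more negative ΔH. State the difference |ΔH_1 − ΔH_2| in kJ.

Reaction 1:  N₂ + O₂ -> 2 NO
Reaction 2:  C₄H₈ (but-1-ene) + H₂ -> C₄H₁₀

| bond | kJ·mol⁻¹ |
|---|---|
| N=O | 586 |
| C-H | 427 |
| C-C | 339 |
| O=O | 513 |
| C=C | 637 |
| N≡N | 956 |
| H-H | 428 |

Reaction 2, by 425 kJ

Reaction 1:
  Bonds broken (reactants):
    N≡N: 1 × 956 = 956
    O=O: 1 × 513 = 513
    Σ(broken) = 1469 kJ
  Bonds formed (products):
    N=O: 2 × 586 = 1172
    Σ(formed) = 1172 kJ
  ΔH_1 = 1469 − 1172 = +297 kJ
Reaction 2:
  Bonds broken (reactants):
    C-C: 2 × 339 = 678
    C-H: 8 × 427 = 3416
    C=C: 1 × 637 = 637
    H-H: 1 × 428 = 428
    Σ(broken) = 5159 kJ
  Bonds formed (products):
    C-C: 3 × 339 = 1017
    C-H: 10 × 427 = 4270
    Σ(formed) = 5287 kJ
  ΔH_2 = 5159 − 5287 = −128 kJ
ΔH_1 − ΔH_2 = +425 kJ, so reaction 2 has the more negative ΔH; |ΔH_1 − ΔH_2| = 425 kJ.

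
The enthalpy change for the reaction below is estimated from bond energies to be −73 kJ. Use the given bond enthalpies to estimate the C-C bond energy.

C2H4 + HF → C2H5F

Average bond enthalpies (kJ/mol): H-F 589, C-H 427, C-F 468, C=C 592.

D(C-C) ≈ 359 kJ/mol

Let D be the C-C bond energy.
Σ(broken) = 4×427 + 1×592 + 1×589 = 2889
Σ(formed) = 1×D + 1×468 + 5×427 = 2603 + D
ΔH = Σ(broken) − Σ(formed) = (2889) − (2603 + D) = +286 − D
Setting this equal to −73 kJ gives D = 359 kJ/mol.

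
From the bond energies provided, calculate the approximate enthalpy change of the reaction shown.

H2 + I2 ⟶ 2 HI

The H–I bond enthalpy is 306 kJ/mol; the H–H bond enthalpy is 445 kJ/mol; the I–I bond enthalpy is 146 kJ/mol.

Bonds broken (reactants):
  H–H: 1 × 445 = 445
  I–I: 1 × 146 = 146
  Σ(broken) = 591 kJ
Bonds formed (products):
  H–I: 2 × 306 = 612
  Σ(formed) = 612 kJ
ΔH = Σ(broken) − Σ(formed) = 591 − 612 = −21 kJ

ΔH ≈ −21 kJ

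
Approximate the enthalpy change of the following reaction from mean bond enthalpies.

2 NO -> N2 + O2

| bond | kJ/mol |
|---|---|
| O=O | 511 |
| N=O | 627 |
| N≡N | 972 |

Bonds broken (reactants):
  N=O: 2 × 627 = 1254
  Σ(broken) = 1254 kJ
Bonds formed (products):
  N≡N: 1 × 972 = 972
  O=O: 1 × 511 = 511
  Σ(formed) = 1483 kJ
ΔH = Σ(broken) − Σ(formed) = 1254 − 1483 = −229 kJ

ΔH ≈ −229 kJ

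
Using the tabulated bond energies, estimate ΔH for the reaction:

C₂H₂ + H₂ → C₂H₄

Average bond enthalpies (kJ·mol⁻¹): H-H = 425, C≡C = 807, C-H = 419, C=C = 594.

Bonds broken (reactants):
  C≡C: 1 × 807 = 807
  C-H: 2 × 419 = 838
  H-H: 1 × 425 = 425
  Σ(broken) = 2070 kJ
Bonds formed (products):
  C-H: 4 × 419 = 1676
  C=C: 1 × 594 = 594
  Σ(formed) = 2270 kJ
ΔH = Σ(broken) − Σ(formed) = 2070 − 2270 = −200 kJ

ΔH ≈ −200 kJ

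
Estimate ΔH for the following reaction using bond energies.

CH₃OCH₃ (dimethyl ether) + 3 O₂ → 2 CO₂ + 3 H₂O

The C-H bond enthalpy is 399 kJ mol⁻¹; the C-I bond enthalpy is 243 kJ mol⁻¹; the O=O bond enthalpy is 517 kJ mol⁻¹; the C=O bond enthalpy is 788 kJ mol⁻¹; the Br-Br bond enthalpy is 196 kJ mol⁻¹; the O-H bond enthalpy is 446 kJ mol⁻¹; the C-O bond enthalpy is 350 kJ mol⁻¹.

ΔH ≈ −1183 kJ

Bonds broken (reactants):
  C-H: 6 × 399 = 2394
  C-O: 2 × 350 = 700
  O=O: 3 × 517 = 1551
  Σ(broken) = 4645 kJ
Bonds formed (products):
  C=O: 4 × 788 = 3152
  O-H: 6 × 446 = 2676
  Σ(formed) = 5828 kJ
ΔH = Σ(broken) − Σ(formed) = 4645 − 5828 = −1183 kJ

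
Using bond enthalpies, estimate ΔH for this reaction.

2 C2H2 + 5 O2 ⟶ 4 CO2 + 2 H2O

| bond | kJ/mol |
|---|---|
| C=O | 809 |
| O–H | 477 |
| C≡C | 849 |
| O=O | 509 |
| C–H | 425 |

Bonds broken (reactants):
  C≡C: 2 × 849 = 1698
  C–H: 4 × 425 = 1700
  O=O: 5 × 509 = 2545
  Σ(broken) = 5943 kJ
Bonds formed (products):
  C=O: 8 × 809 = 6472
  O–H: 4 × 477 = 1908
  Σ(formed) = 8380 kJ
ΔH = Σ(broken) − Σ(formed) = 5943 − 8380 = −2437 kJ

ΔH ≈ −2437 kJ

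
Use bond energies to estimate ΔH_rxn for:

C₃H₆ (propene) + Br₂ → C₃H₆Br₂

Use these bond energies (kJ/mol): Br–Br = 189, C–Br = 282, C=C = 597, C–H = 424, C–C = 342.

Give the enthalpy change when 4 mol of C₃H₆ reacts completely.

Bonds broken (reactants):
  Br–Br: 1 × 189 = 189
  C–C: 1 × 342 = 342
  C–H: 6 × 424 = 2544
  C=C: 1 × 597 = 597
  Σ(broken) = 3672 kJ
Bonds formed (products):
  C–Br: 2 × 282 = 564
  C–C: 2 × 342 = 684
  C–H: 6 × 424 = 2544
  Σ(formed) = 3792 kJ
ΔH = Σ(broken) − Σ(formed) = 3672 − 3792 = −120 kJ
For 4× the reaction as written: 4 × (−120) = −480 kJ

ΔH = −480 kJ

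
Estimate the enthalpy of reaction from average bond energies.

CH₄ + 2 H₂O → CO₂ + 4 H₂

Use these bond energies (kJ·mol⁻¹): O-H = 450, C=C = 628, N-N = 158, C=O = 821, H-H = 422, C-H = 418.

ΔH ≈ +142 kJ

Bonds broken (reactants):
  C-H: 4 × 418 = 1672
  O-H: 4 × 450 = 1800
  Σ(broken) = 3472 kJ
Bonds formed (products):
  C=O: 2 × 821 = 1642
  H-H: 4 × 422 = 1688
  Σ(formed) = 3330 kJ
ΔH = Σ(broken) − Σ(formed) = 3472 − 3330 = +142 kJ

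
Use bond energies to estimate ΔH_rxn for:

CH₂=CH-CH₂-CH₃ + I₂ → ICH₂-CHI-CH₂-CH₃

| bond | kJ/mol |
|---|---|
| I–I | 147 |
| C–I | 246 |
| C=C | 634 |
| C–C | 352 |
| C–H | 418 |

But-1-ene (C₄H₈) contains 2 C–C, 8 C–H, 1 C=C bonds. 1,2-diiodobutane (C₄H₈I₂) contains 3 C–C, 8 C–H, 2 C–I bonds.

ΔH ≈ −63 kJ

Bonds broken (reactants):
  C–C: 2 × 352 = 704
  C–H: 8 × 418 = 3344
  C=C: 1 × 634 = 634
  I–I: 1 × 147 = 147
  Σ(broken) = 4829 kJ
Bonds formed (products):
  C–C: 3 × 352 = 1056
  C–H: 8 × 418 = 3344
  C–I: 2 × 246 = 492
  Σ(formed) = 4892 kJ
ΔH = Σ(broken) − Σ(formed) = 4829 − 4892 = −63 kJ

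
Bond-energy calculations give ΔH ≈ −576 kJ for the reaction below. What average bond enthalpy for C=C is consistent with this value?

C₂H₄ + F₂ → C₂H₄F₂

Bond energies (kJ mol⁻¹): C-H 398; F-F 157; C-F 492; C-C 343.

Let D be the C=C bond energy.
Σ(broken) = 4×398 + 1×D + 1×157 = 1749 + D
Σ(formed) = 1×343 + 2×492 + 4×398 = 2919
ΔH = Σ(broken) − Σ(formed) = (1749 + D) − (2919) = −1170 + D
Setting this equal to −576 kJ gives D = 594 kJ/mol.

D(C=C) ≈ 594 kJ/mol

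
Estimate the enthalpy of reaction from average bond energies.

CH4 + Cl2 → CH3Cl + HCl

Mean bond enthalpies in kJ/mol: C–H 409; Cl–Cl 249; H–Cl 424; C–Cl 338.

ΔH ≈ −104 kJ

Bonds broken (reactants):
  C–H: 4 × 409 = 1636
  Cl–Cl: 1 × 249 = 249
  Σ(broken) = 1885 kJ
Bonds formed (products):
  C–Cl: 1 × 338 = 338
  C–H: 3 × 409 = 1227
  H–Cl: 1 × 424 = 424
  Σ(formed) = 1989 kJ
ΔH = Σ(broken) − Σ(formed) = 1885 − 1989 = −104 kJ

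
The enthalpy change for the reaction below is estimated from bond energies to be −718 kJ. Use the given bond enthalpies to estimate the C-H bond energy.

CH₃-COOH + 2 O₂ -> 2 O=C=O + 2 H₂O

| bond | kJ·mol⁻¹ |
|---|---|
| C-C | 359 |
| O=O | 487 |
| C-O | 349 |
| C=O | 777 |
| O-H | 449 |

Let D be the C-H bond energy.
Σ(broken) = 1×359 + 3×D + 1×349 + 1×777 + 1×449 + 2×487 = 2908 + 3D
Σ(formed) = 4×777 + 4×449 = 4904
ΔH = Σ(broken) − Σ(formed) = (2908 + 3D) − (4904) = −1996 + 3D
Setting this equal to −718 kJ gives 3D = 1278, so D = 426 kJ/mol.

D(C-H) ≈ 426 kJ/mol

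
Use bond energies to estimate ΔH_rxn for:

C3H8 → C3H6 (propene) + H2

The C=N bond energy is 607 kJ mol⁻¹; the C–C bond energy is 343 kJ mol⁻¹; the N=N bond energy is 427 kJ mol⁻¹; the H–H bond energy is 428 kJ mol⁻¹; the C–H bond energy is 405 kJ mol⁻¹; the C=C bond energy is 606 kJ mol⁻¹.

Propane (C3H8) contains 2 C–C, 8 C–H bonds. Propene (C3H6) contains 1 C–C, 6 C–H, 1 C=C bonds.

ΔH ≈ +119 kJ

Bonds broken (reactants):
  C–C: 2 × 343 = 686
  C–H: 8 × 405 = 3240
  Σ(broken) = 3926 kJ
Bonds formed (products):
  C–C: 1 × 343 = 343
  C–H: 6 × 405 = 2430
  C=C: 1 × 606 = 606
  H–H: 1 × 428 = 428
  Σ(formed) = 3807 kJ
ΔH = Σ(broken) − Σ(formed) = 3926 − 3807 = +119 kJ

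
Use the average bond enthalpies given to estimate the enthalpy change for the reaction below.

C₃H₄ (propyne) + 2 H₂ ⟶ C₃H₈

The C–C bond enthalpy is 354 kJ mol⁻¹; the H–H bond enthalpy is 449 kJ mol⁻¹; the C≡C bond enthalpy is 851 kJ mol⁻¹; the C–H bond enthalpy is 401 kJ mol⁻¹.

Bonds broken (reactants):
  C≡C: 1 × 851 = 851
  C–C: 1 × 354 = 354
  C–H: 4 × 401 = 1604
  H–H: 2 × 449 = 898
  Σ(broken) = 3707 kJ
Bonds formed (products):
  C–C: 2 × 354 = 708
  C–H: 8 × 401 = 3208
  Σ(formed) = 3916 kJ
ΔH = Σ(broken) − Σ(formed) = 3707 − 3916 = −209 kJ

ΔH ≈ −209 kJ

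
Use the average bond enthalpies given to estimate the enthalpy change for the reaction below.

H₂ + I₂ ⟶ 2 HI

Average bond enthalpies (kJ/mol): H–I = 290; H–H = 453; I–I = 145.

Bonds broken (reactants):
  H–H: 1 × 453 = 453
  I–I: 1 × 145 = 145
  Σ(broken) = 598 kJ
Bonds formed (products):
  H–I: 2 × 290 = 580
  Σ(formed) = 580 kJ
ΔH = Σ(broken) − Σ(formed) = 598 − 580 = +18 kJ

ΔH ≈ +18 kJ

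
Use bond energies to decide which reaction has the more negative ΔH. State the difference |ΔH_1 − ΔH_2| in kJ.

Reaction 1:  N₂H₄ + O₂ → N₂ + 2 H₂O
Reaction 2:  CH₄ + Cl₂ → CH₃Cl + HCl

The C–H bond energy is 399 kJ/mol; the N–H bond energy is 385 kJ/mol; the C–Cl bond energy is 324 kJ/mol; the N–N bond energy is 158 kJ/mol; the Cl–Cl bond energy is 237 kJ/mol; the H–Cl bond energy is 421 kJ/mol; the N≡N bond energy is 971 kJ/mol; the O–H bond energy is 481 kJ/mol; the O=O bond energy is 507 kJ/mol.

Reaction 1:
  Bonds broken (reactants):
    N–H: 4 × 385 = 1540
    N–N: 1 × 158 = 158
    O=O: 1 × 507 = 507
    Σ(broken) = 2205 kJ
  Bonds formed (products):
    N≡N: 1 × 971 = 971
    O–H: 4 × 481 = 1924
    Σ(formed) = 2895 kJ
  ΔH_1 = 2205 − 2895 = −690 kJ
Reaction 2:
  Bonds broken (reactants):
    C–H: 4 × 399 = 1596
    Cl–Cl: 1 × 237 = 237
    Σ(broken) = 1833 kJ
  Bonds formed (products):
    C–Cl: 1 × 324 = 324
    C–H: 3 × 399 = 1197
    H–Cl: 1 × 421 = 421
    Σ(formed) = 1942 kJ
  ΔH_2 = 1833 − 1942 = −109 kJ
ΔH_1 − ΔH_2 = −581 kJ, so reaction 1 has the more negative ΔH; |ΔH_1 − ΔH_2| = 581 kJ.

Reaction 1, by 581 kJ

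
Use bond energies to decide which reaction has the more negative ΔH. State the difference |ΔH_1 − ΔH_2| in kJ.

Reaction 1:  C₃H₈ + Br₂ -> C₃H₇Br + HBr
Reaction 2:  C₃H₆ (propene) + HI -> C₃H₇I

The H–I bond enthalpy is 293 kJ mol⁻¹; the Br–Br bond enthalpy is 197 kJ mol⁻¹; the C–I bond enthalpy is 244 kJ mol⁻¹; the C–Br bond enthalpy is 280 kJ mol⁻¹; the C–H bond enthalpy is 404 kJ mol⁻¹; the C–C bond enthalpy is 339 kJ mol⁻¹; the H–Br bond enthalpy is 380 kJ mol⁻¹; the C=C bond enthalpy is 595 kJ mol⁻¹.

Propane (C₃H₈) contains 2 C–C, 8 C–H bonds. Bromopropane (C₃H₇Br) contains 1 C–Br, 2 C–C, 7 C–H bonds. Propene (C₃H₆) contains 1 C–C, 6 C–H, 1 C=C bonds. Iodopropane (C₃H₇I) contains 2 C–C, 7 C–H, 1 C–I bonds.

Reaction 2, by 40 kJ

Reaction 1:
  Bonds broken (reactants):
    Br–Br: 1 × 197 = 197
    C–C: 2 × 339 = 678
    C–H: 8 × 404 = 3232
    Σ(broken) = 4107 kJ
  Bonds formed (products):
    C–Br: 1 × 280 = 280
    C–C: 2 × 339 = 678
    C–H: 7 × 404 = 2828
    H–Br: 1 × 380 = 380
    Σ(formed) = 4166 kJ
  ΔH_1 = 4107 − 4166 = −59 kJ
Reaction 2:
  Bonds broken (reactants):
    C–C: 1 × 339 = 339
    C–H: 6 × 404 = 2424
    C=C: 1 × 595 = 595
    H–I: 1 × 293 = 293
    Σ(broken) = 3651 kJ
  Bonds formed (products):
    C–C: 2 × 339 = 678
    C–H: 7 × 404 = 2828
    C–I: 1 × 244 = 244
    Σ(formed) = 3750 kJ
  ΔH_2 = 3651 − 3750 = −99 kJ
ΔH_1 − ΔH_2 = +40 kJ, so reaction 2 has the more negative ΔH; |ΔH_1 − ΔH_2| = 40 kJ.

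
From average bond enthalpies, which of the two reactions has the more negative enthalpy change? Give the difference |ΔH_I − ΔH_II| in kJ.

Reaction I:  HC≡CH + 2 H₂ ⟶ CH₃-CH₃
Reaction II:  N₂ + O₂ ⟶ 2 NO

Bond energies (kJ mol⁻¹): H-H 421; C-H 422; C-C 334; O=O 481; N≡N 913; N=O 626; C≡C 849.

Reaction I, by 473 kJ

Reaction I:
  Bonds broken (reactants):
    C≡C: 1 × 849 = 849
    C-H: 2 × 422 = 844
    H-H: 2 × 421 = 842
    Σ(broken) = 2535 kJ
  Bonds formed (products):
    C-C: 1 × 334 = 334
    C-H: 6 × 422 = 2532
    Σ(formed) = 2866 kJ
  ΔH_I = 2535 − 2866 = −331 kJ
Reaction II:
  Bonds broken (reactants):
    N≡N: 1 × 913 = 913
    O=O: 1 × 481 = 481
    Σ(broken) = 1394 kJ
  Bonds formed (products):
    N=O: 2 × 626 = 1252
    Σ(formed) = 1252 kJ
  ΔH_II = 1394 − 1252 = +142 kJ
ΔH_I − ΔH_II = −473 kJ, so reaction I has the more negative ΔH; |ΔH_I − ΔH_II| = 473 kJ.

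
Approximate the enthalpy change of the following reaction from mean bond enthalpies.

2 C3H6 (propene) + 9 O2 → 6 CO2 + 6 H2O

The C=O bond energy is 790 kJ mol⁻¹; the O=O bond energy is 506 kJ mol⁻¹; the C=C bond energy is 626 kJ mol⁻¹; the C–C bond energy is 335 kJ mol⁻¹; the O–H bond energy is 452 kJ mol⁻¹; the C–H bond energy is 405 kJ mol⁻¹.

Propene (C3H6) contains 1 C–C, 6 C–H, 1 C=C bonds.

ΔH ≈ −3568 kJ

Bonds broken (reactants):
  C–C: 2 × 335 = 670
  C–H: 12 × 405 = 4860
  C=C: 2 × 626 = 1252
  O=O: 9 × 506 = 4554
  Σ(broken) = 11336 kJ
Bonds formed (products):
  C=O: 12 × 790 = 9480
  O–H: 12 × 452 = 5424
  Σ(formed) = 14904 kJ
ΔH = Σ(broken) − Σ(formed) = 11336 − 14904 = −3568 kJ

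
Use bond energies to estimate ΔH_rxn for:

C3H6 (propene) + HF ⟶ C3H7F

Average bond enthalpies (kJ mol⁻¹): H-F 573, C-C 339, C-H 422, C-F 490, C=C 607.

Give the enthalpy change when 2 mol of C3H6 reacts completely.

ΔH = −142 kJ

Bonds broken (reactants):
  C-C: 1 × 339 = 339
  C-H: 6 × 422 = 2532
  C=C: 1 × 607 = 607
  H-F: 1 × 573 = 573
  Σ(broken) = 4051 kJ
Bonds formed (products):
  C-C: 2 × 339 = 678
  C-F: 1 × 490 = 490
  C-H: 7 × 422 = 2954
  Σ(formed) = 4122 kJ
ΔH = Σ(broken) − Σ(formed) = 4051 − 4122 = −71 kJ
For 2× the reaction as written: 2 × (−71) = −142 kJ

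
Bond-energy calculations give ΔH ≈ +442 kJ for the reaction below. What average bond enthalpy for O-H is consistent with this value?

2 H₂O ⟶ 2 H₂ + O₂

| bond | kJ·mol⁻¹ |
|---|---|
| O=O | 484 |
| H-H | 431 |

D(O-H) ≈ 447 kJ/mol

Let D be the O-H bond energy.
Σ(broken) = 4×D = 4D
Σ(formed) = 2×431 + 1×484 = 1346
ΔH = Σ(broken) − Σ(formed) = (4D) − (1346) = −1346 + 4D
Setting this equal to +442 kJ gives 4D = 1788, so D = 447 kJ/mol.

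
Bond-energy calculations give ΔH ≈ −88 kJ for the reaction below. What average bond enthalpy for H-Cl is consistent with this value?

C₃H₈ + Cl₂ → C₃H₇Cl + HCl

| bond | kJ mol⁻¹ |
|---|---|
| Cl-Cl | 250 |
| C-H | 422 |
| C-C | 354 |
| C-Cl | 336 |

D(H-Cl) ≈ 424 kJ/mol

Let D be the H-Cl bond energy.
Σ(broken) = 2×354 + 8×422 + 1×250 = 4334
Σ(formed) = 2×354 + 1×336 + 7×422 + 1×D = 3998 + D
ΔH = Σ(broken) − Σ(formed) = (4334) − (3998 + D) = +336 − D
Setting this equal to −88 kJ gives D = 424 kJ/mol.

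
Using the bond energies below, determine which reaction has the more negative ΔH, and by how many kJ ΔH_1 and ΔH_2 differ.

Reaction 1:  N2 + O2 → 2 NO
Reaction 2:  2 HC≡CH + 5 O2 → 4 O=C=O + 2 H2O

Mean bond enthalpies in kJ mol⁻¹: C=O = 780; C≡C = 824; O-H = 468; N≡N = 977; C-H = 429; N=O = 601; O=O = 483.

Reaction 2, by 2591 kJ

Reaction 1:
  Bonds broken (reactants):
    N≡N: 1 × 977 = 977
    O=O: 1 × 483 = 483
    Σ(broken) = 1460 kJ
  Bonds formed (products):
    N=O: 2 × 601 = 1202
    Σ(formed) = 1202 kJ
  ΔH_1 = 1460 − 1202 = +258 kJ
Reaction 2:
  Bonds broken (reactants):
    C≡C: 2 × 824 = 1648
    C-H: 4 × 429 = 1716
    O=O: 5 × 483 = 2415
    Σ(broken) = 5779 kJ
  Bonds formed (products):
    C=O: 8 × 780 = 6240
    O-H: 4 × 468 = 1872
    Σ(formed) = 8112 kJ
  ΔH_2 = 5779 − 8112 = −2333 kJ
ΔH_1 − ΔH_2 = +2591 kJ, so reaction 2 has the more negative ΔH; |ΔH_1 − ΔH_2| = 2591 kJ.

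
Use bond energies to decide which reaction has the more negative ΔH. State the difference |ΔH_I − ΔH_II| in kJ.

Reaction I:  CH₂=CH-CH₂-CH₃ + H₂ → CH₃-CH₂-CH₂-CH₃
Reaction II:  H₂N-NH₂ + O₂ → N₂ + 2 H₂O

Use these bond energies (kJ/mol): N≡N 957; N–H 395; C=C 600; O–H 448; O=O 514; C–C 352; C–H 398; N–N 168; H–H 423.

Reaction II, by 362 kJ

Reaction I:
  Bonds broken (reactants):
    C–C: 2 × 352 = 704
    C–H: 8 × 398 = 3184
    C=C: 1 × 600 = 600
    H–H: 1 × 423 = 423
    Σ(broken) = 4911 kJ
  Bonds formed (products):
    C–C: 3 × 352 = 1056
    C–H: 10 × 398 = 3980
    Σ(formed) = 5036 kJ
  ΔH_I = 4911 − 5036 = −125 kJ
Reaction II:
  Bonds broken (reactants):
    N–H: 4 × 395 = 1580
    N–N: 1 × 168 = 168
    O=O: 1 × 514 = 514
    Σ(broken) = 2262 kJ
  Bonds formed (products):
    N≡N: 1 × 957 = 957
    O–H: 4 × 448 = 1792
    Σ(formed) = 2749 kJ
  ΔH_II = 2262 − 2749 = −487 kJ
ΔH_I − ΔH_II = +362 kJ, so reaction II has the more negative ΔH; |ΔH_I − ΔH_II| = 362 kJ.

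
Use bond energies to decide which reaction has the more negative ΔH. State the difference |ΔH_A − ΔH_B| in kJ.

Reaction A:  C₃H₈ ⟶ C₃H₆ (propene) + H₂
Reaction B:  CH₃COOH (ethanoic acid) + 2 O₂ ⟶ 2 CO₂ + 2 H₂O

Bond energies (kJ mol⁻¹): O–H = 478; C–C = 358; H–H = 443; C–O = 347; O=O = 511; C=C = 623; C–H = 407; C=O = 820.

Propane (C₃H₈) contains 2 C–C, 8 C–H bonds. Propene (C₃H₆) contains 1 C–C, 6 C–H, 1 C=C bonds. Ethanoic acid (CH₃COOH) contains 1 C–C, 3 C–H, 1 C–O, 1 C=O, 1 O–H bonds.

Reaction B, by 1052 kJ

Reaction A:
  Bonds broken (reactants):
    C–C: 2 × 358 = 716
    C–H: 8 × 407 = 3256
    Σ(broken) = 3972 kJ
  Bonds formed (products):
    C–C: 1 × 358 = 358
    C–H: 6 × 407 = 2442
    C=C: 1 × 623 = 623
    H–H: 1 × 443 = 443
    Σ(formed) = 3866 kJ
  ΔH_A = 3972 − 3866 = +106 kJ
Reaction B:
  Bonds broken (reactants):
    C–C: 1 × 358 = 358
    C–H: 3 × 407 = 1221
    C–O: 1 × 347 = 347
    C=O: 1 × 820 = 820
    O–H: 1 × 478 = 478
    O=O: 2 × 511 = 1022
    Σ(broken) = 4246 kJ
  Bonds formed (products):
    C=O: 4 × 820 = 3280
    O–H: 4 × 478 = 1912
    Σ(formed) = 5192 kJ
  ΔH_B = 4246 − 5192 = −946 kJ
ΔH_A − ΔH_B = +1052 kJ, so reaction B has the more negative ΔH; |ΔH_A − ΔH_B| = 1052 kJ.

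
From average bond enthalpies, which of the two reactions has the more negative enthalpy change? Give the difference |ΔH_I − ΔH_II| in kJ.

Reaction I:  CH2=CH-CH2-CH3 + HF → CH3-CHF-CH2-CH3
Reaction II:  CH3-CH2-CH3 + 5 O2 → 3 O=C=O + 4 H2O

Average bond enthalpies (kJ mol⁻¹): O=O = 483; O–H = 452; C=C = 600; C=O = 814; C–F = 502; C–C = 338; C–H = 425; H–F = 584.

Reaction II, by 1928 kJ

Reaction I:
  Bonds broken (reactants):
    C–C: 2 × 338 = 676
    C–H: 8 × 425 = 3400
    C=C: 1 × 600 = 600
    H–F: 1 × 584 = 584
    Σ(broken) = 5260 kJ
  Bonds formed (products):
    C–C: 3 × 338 = 1014
    C–F: 1 × 502 = 502
    C–H: 9 × 425 = 3825
    Σ(formed) = 5341 kJ
  ΔH_I = 5260 − 5341 = −81 kJ
Reaction II:
  Bonds broken (reactants):
    C–C: 2 × 338 = 676
    C–H: 8 × 425 = 3400
    O=O: 5 × 483 = 2415
    Σ(broken) = 6491 kJ
  Bonds formed (products):
    C=O: 6 × 814 = 4884
    O–H: 8 × 452 = 3616
    Σ(formed) = 8500 kJ
  ΔH_II = 6491 − 8500 = −2009 kJ
ΔH_I − ΔH_II = +1928 kJ, so reaction II has the more negative ΔH; |ΔH_I − ΔH_II| = 1928 kJ.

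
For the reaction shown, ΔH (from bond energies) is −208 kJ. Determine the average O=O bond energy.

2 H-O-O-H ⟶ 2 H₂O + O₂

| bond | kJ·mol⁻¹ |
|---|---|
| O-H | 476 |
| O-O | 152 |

Let D be the O=O bond energy.
Σ(broken) = 4×476 + 2×152 = 2208
Σ(formed) = 4×476 + 1×D = 1904 + D
ΔH = Σ(broken) − Σ(formed) = (2208) − (1904 + D) = +304 − D
Setting this equal to −208 kJ gives D = 512 kJ/mol.

D(O=O) ≈ 512 kJ/mol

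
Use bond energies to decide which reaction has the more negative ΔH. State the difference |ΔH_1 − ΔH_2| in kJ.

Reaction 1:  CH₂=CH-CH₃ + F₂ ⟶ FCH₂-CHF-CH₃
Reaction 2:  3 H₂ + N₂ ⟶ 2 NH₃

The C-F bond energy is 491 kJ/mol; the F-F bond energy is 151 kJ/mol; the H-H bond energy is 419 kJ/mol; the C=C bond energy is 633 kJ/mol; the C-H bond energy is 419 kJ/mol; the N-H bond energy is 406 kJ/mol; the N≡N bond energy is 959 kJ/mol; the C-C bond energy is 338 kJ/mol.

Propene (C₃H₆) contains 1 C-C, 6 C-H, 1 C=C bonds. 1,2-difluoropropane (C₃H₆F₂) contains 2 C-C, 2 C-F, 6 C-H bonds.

Reaction 1:
  Bonds broken (reactants):
    C-C: 1 × 338 = 338
    C-H: 6 × 419 = 2514
    C=C: 1 × 633 = 633
    F-F: 1 × 151 = 151
    Σ(broken) = 3636 kJ
  Bonds formed (products):
    C-C: 2 × 338 = 676
    C-F: 2 × 491 = 982
    C-H: 6 × 419 = 2514
    Σ(formed) = 4172 kJ
  ΔH_1 = 3636 − 4172 = −536 kJ
Reaction 2:
  Bonds broken (reactants):
    H-H: 3 × 419 = 1257
    N≡N: 1 × 959 = 959
    Σ(broken) = 2216 kJ
  Bonds formed (products):
    N-H: 6 × 406 = 2436
    Σ(formed) = 2436 kJ
  ΔH_2 = 2216 − 2436 = −220 kJ
ΔH_1 − ΔH_2 = −316 kJ, so reaction 1 has the more negative ΔH; |ΔH_1 − ΔH_2| = 316 kJ.

Reaction 1, by 316 kJ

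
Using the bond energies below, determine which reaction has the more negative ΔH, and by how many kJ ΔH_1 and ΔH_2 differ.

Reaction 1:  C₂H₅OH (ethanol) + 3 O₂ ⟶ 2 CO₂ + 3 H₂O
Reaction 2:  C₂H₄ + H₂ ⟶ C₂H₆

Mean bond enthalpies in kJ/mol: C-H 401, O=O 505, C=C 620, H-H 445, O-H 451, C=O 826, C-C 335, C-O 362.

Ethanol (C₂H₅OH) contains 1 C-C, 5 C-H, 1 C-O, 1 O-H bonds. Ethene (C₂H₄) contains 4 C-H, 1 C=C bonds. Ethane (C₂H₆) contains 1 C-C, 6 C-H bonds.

Reaction 1:
  Bonds broken (reactants):
    C-C: 1 × 335 = 335
    C-H: 5 × 401 = 2005
    C-O: 1 × 362 = 362
    O-H: 1 × 451 = 451
    O=O: 3 × 505 = 1515
    Σ(broken) = 4668 kJ
  Bonds formed (products):
    C=O: 4 × 826 = 3304
    O-H: 6 × 451 = 2706
    Σ(formed) = 6010 kJ
  ΔH_1 = 4668 − 6010 = −1342 kJ
Reaction 2:
  Bonds broken (reactants):
    C-H: 4 × 401 = 1604
    C=C: 1 × 620 = 620
    H-H: 1 × 445 = 445
    Σ(broken) = 2669 kJ
  Bonds formed (products):
    C-C: 1 × 335 = 335
    C-H: 6 × 401 = 2406
    Σ(formed) = 2741 kJ
  ΔH_2 = 2669 − 2741 = −72 kJ
ΔH_1 − ΔH_2 = −1270 kJ, so reaction 1 has the more negative ΔH; |ΔH_1 − ΔH_2| = 1270 kJ.

Reaction 1, by 1270 kJ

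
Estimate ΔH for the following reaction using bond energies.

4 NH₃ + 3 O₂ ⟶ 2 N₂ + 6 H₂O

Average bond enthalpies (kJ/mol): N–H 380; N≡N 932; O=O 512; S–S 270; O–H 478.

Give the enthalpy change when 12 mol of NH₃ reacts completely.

ΔH = −4512 kJ

Bonds broken (reactants):
  N–H: 12 × 380 = 4560
  O=O: 3 × 512 = 1536
  Σ(broken) = 6096 kJ
Bonds formed (products):
  N≡N: 2 × 932 = 1864
  O–H: 12 × 478 = 5736
  Σ(formed) = 7600 kJ
ΔH = Σ(broken) − Σ(formed) = 6096 − 7600 = −1504 kJ
For 3× the reaction as written: 3 × (−1504) = −4512 kJ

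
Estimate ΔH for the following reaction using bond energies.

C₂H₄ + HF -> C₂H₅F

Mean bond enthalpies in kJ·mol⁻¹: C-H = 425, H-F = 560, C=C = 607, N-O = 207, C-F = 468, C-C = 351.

Bonds broken (reactants):
  C-H: 4 × 425 = 1700
  C=C: 1 × 607 = 607
  H-F: 1 × 560 = 560
  Σ(broken) = 2867 kJ
Bonds formed (products):
  C-C: 1 × 351 = 351
  C-F: 1 × 468 = 468
  C-H: 5 × 425 = 2125
  Σ(formed) = 2944 kJ
ΔH = Σ(broken) − Σ(formed) = 2867 − 2944 = −77 kJ

ΔH ≈ −77 kJ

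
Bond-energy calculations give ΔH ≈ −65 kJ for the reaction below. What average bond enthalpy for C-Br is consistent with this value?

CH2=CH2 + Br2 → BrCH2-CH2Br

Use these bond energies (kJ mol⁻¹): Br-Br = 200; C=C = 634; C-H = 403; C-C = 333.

Let D be the C-Br bond energy.
Σ(broken) = 1×200 + 4×403 + 1×634 = 2446
Σ(formed) = 2×D + 1×333 + 4×403 = 1945 + 2D
ΔH = Σ(broken) − Σ(formed) = (2446) − (1945 + 2D) = +501 − 2D
Setting this equal to −65 kJ gives 2D = 566, so D = 283 kJ/mol.

D(C-Br) ≈ 283 kJ/mol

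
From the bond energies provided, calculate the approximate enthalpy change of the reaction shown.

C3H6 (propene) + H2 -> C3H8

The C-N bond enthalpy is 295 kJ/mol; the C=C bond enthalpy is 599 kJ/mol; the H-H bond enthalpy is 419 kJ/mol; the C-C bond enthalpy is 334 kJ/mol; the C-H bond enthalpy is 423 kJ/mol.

ΔH ≈ −162 kJ

Bonds broken (reactants):
  C-C: 1 × 334 = 334
  C-H: 6 × 423 = 2538
  C=C: 1 × 599 = 599
  H-H: 1 × 419 = 419
  Σ(broken) = 3890 kJ
Bonds formed (products):
  C-C: 2 × 334 = 668
  C-H: 8 × 423 = 3384
  Σ(formed) = 4052 kJ
ΔH = Σ(broken) − Σ(formed) = 3890 − 4052 = −162 kJ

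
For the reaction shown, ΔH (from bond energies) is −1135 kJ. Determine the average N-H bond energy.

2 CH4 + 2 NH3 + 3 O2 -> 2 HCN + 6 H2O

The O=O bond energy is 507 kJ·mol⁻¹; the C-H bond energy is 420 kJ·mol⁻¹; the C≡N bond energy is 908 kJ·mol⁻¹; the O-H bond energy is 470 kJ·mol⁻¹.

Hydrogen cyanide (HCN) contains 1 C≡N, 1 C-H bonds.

D(N-H) ≈ 380 kJ/mol

Let D be the N-H bond energy.
Σ(broken) = 8×420 + 6×D + 3×507 = 4881 + 6D
Σ(formed) = 2×908 + 2×420 + 12×470 = 8296
ΔH = Σ(broken) − Σ(formed) = (4881 + 6D) − (8296) = −3415 + 6D
Setting this equal to −1135 kJ gives 6D = 2280, so D = 380 kJ/mol.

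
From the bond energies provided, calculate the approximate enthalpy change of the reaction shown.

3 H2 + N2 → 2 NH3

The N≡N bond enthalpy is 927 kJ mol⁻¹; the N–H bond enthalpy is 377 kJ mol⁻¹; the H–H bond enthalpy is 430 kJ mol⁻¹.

ΔH ≈ −45 kJ

Bonds broken (reactants):
  H–H: 3 × 430 = 1290
  N≡N: 1 × 927 = 927
  Σ(broken) = 2217 kJ
Bonds formed (products):
  N–H: 6 × 377 = 2262
  Σ(formed) = 2262 kJ
ΔH = Σ(broken) − Σ(formed) = 2217 − 2262 = −45 kJ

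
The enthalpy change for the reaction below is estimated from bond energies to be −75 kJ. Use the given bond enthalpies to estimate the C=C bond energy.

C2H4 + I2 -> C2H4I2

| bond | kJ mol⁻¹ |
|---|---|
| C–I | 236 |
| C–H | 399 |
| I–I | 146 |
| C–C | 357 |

Let D be the C=C bond energy.
Σ(broken) = 4×399 + 1×D + 1×146 = 1742 + D
Σ(formed) = 1×357 + 4×399 + 2×236 = 2425
ΔH = Σ(broken) − Σ(formed) = (1742 + D) − (2425) = −683 + D
Setting this equal to −75 kJ gives D = 608 kJ/mol.

D(C=C) ≈ 608 kJ/mol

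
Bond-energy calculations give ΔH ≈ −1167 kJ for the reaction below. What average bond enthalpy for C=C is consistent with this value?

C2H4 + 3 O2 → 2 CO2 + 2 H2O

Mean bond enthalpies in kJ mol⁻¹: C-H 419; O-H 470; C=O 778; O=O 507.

Let D be the C=C bond energy.
Σ(broken) = 4×419 + 1×D + 3×507 = 3197 + D
Σ(formed) = 4×778 + 4×470 = 4992
ΔH = Σ(broken) − Σ(formed) = (3197 + D) − (4992) = −1795 + D
Setting this equal to −1167 kJ gives D = 628 kJ/mol.

D(C=C) ≈ 628 kJ/mol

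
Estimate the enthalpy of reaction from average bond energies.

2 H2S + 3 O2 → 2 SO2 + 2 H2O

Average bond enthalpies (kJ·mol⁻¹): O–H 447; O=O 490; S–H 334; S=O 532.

Bonds broken (reactants):
  O=O: 3 × 490 = 1470
  S–H: 4 × 334 = 1336
  Σ(broken) = 2806 kJ
Bonds formed (products):
  O–H: 4 × 447 = 1788
  S=O: 4 × 532 = 2128
  Σ(formed) = 3916 kJ
ΔH = Σ(broken) − Σ(formed) = 2806 − 3916 = −1110 kJ

ΔH ≈ −1110 kJ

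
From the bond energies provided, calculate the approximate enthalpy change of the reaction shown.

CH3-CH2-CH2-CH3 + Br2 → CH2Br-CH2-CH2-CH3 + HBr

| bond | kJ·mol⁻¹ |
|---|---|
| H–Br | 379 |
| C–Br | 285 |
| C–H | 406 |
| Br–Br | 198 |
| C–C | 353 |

ΔH ≈ −60 kJ

Bonds broken (reactants):
  Br–Br: 1 × 198 = 198
  C–C: 3 × 353 = 1059
  C–H: 10 × 406 = 4060
  Σ(broken) = 5317 kJ
Bonds formed (products):
  C–Br: 1 × 285 = 285
  C–C: 3 × 353 = 1059
  C–H: 9 × 406 = 3654
  H–Br: 1 × 379 = 379
  Σ(formed) = 5377 kJ
ΔH = Σ(broken) − Σ(formed) = 5317 − 5377 = −60 kJ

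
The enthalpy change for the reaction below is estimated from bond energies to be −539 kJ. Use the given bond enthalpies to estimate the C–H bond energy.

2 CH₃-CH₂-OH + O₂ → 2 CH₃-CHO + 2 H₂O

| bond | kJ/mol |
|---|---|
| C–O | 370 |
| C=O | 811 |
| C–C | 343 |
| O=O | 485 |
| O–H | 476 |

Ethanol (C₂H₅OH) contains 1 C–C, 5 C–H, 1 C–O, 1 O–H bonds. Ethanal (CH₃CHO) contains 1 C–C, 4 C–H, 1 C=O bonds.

D(C–H) ≈ 405 kJ/mol

Let D be the C–H bond energy.
Σ(broken) = 2×343 + 10×D + 2×370 + 2×476 + 1×485 = 2863 + 10D
Σ(formed) = 2×343 + 8×D + 2×811 + 4×476 = 4212 + 8D
ΔH = Σ(broken) − Σ(formed) = (2863 + 10D) − (4212 + 8D) = −1349 + 2D
Setting this equal to −539 kJ gives 2D = 810, so D = 405 kJ/mol.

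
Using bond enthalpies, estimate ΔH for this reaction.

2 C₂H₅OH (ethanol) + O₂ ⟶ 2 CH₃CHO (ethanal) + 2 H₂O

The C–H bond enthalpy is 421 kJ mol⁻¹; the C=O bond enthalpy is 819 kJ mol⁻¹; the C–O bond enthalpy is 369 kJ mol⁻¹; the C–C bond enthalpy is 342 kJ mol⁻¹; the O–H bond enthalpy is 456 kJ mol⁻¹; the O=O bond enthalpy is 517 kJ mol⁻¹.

Bonds broken (reactants):
  C–C: 2 × 342 = 684
  C–H: 10 × 421 = 4210
  C–O: 2 × 369 = 738
  O–H: 2 × 456 = 912
  O=O: 1 × 517 = 517
  Σ(broken) = 7061 kJ
Bonds formed (products):
  C–C: 2 × 342 = 684
  C–H: 8 × 421 = 3368
  C=O: 2 × 819 = 1638
  O–H: 4 × 456 = 1824
  Σ(formed) = 7514 kJ
ΔH = Σ(broken) − Σ(formed) = 7061 − 7514 = −453 kJ

ΔH ≈ −453 kJ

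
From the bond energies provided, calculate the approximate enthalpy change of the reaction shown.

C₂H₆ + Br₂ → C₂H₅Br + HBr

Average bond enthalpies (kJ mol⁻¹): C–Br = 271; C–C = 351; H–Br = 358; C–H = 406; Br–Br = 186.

ΔH ≈ −37 kJ

Bonds broken (reactants):
  Br–Br: 1 × 186 = 186
  C–C: 1 × 351 = 351
  C–H: 6 × 406 = 2436
  Σ(broken) = 2973 kJ
Bonds formed (products):
  C–Br: 1 × 271 = 271
  C–C: 1 × 351 = 351
  C–H: 5 × 406 = 2030
  H–Br: 1 × 358 = 358
  Σ(formed) = 3010 kJ
ΔH = Σ(broken) − Σ(formed) = 2973 − 3010 = −37 kJ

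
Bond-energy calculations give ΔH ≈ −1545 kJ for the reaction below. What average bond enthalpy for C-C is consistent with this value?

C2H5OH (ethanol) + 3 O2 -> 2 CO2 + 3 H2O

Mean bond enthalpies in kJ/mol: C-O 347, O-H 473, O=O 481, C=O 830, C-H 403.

Let D be the C-C bond energy.
Σ(broken) = 1×D + 5×403 + 1×347 + 1×473 + 3×481 = 4278 + D
Σ(formed) = 4×830 + 6×473 = 6158
ΔH = Σ(broken) − Σ(formed) = (4278 + D) − (6158) = −1880 + D
Setting this equal to −1545 kJ gives D = 335 kJ/mol.

D(C-C) ≈ 335 kJ/mol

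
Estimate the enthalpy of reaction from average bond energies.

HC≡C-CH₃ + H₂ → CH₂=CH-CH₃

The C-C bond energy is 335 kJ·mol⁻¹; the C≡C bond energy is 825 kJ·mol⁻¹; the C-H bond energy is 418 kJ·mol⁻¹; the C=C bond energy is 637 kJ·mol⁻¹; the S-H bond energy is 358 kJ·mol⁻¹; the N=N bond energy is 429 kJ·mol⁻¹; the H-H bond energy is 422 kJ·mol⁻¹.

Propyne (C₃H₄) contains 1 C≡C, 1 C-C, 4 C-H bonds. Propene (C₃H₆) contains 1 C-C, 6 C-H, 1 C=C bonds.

ΔH ≈ −226 kJ

Bonds broken (reactants):
  C≡C: 1 × 825 = 825
  C-C: 1 × 335 = 335
  C-H: 4 × 418 = 1672
  H-H: 1 × 422 = 422
  Σ(broken) = 3254 kJ
Bonds formed (products):
  C-C: 1 × 335 = 335
  C-H: 6 × 418 = 2508
  C=C: 1 × 637 = 637
  Σ(formed) = 3480 kJ
ΔH = Σ(broken) − Σ(formed) = 3254 − 3480 = −226 kJ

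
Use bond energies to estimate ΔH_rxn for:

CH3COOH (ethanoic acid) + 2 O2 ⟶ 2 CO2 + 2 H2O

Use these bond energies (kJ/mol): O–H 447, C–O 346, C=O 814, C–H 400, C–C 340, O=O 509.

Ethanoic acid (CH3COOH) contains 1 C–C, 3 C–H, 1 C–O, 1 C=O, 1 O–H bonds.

ΔH ≈ −879 kJ

Bonds broken (reactants):
  C–C: 1 × 340 = 340
  C–H: 3 × 400 = 1200
  C–O: 1 × 346 = 346
  C=O: 1 × 814 = 814
  O–H: 1 × 447 = 447
  O=O: 2 × 509 = 1018
  Σ(broken) = 4165 kJ
Bonds formed (products):
  C=O: 4 × 814 = 3256
  O–H: 4 × 447 = 1788
  Σ(formed) = 5044 kJ
ΔH = Σ(broken) − Σ(formed) = 4165 − 5044 = −879 kJ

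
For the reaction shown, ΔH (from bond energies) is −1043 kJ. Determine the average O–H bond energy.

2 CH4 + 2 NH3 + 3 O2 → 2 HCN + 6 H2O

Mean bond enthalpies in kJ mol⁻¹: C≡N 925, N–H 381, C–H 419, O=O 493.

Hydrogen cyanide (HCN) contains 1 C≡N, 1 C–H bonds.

D(O–H) ≈ 456 kJ/mol

Let D be the O–H bond energy.
Σ(broken) = 8×419 + 6×381 + 3×493 = 7117
Σ(formed) = 2×925 + 2×419 + 12×D = 2688 + 12D
ΔH = Σ(broken) − Σ(formed) = (7117) − (2688 + 12D) = +4429 − 12D
Setting this equal to −1043 kJ gives 12D = 5472, so D = 456 kJ/mol.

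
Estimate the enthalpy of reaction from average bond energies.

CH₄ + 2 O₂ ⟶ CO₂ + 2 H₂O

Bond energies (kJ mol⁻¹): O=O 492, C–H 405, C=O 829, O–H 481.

Bonds broken (reactants):
  C–H: 4 × 405 = 1620
  O=O: 2 × 492 = 984
  Σ(broken) = 2604 kJ
Bonds formed (products):
  C=O: 2 × 829 = 1658
  O–H: 4 × 481 = 1924
  Σ(formed) = 3582 kJ
ΔH = Σ(broken) − Σ(formed) = 2604 − 3582 = −978 kJ

ΔH ≈ −978 kJ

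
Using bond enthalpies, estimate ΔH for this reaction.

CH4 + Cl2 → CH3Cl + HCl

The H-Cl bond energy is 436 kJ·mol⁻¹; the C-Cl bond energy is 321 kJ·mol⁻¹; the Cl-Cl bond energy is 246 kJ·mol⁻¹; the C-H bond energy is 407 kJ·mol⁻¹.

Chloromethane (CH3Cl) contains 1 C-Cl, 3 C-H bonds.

Bonds broken (reactants):
  C-H: 4 × 407 = 1628
  Cl-Cl: 1 × 246 = 246
  Σ(broken) = 1874 kJ
Bonds formed (products):
  C-Cl: 1 × 321 = 321
  C-H: 3 × 407 = 1221
  H-Cl: 1 × 436 = 436
  Σ(formed) = 1978 kJ
ΔH = Σ(broken) − Σ(formed) = 1874 − 1978 = −104 kJ

ΔH ≈ −104 kJ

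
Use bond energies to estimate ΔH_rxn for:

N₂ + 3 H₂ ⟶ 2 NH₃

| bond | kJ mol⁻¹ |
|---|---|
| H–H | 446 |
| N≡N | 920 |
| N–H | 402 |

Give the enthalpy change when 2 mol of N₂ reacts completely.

ΔH = −308 kJ

Bonds broken (reactants):
  H–H: 3 × 446 = 1338
  N≡N: 1 × 920 = 920
  Σ(broken) = 2258 kJ
Bonds formed (products):
  N–H: 6 × 402 = 2412
  Σ(formed) = 2412 kJ
ΔH = Σ(broken) − Σ(formed) = 2258 − 2412 = −154 kJ
For 2× the reaction as written: 2 × (−154) = −308 kJ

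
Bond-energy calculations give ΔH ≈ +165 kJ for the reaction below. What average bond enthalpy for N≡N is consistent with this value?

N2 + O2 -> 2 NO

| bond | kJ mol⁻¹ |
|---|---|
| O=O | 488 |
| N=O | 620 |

D(N≡N) ≈ 917 kJ/mol

Let D be the N≡N bond energy.
Σ(broken) = 1×D + 1×488 = 488 + D
Σ(formed) = 2×620 = 1240
ΔH = Σ(broken) − Σ(formed) = (488 + D) − (1240) = −752 + D
Setting this equal to +165 kJ gives D = 917 kJ/mol.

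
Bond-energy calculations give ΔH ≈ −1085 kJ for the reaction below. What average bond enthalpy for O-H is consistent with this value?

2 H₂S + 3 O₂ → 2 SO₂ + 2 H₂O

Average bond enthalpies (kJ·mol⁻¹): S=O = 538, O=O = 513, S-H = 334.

D(O-H) ≈ 452 kJ/mol

Let D be the O-H bond energy.
Σ(broken) = 3×513 + 4×334 = 2875
Σ(formed) = 4×D + 4×538 = 2152 + 4D
ΔH = Σ(broken) − Σ(formed) = (2875) − (2152 + 4D) = +723 − 4D
Setting this equal to −1085 kJ gives 4D = 1808, so D = 452 kJ/mol.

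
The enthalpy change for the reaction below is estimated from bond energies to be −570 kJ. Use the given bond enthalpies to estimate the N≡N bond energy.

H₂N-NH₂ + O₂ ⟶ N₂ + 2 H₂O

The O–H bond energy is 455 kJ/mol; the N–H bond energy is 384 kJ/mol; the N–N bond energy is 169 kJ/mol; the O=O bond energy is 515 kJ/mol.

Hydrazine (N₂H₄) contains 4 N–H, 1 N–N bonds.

Let D be the N≡N bond energy.
Σ(broken) = 4×384 + 1×169 + 1×515 = 2220
Σ(formed) = 1×D + 4×455 = 1820 + D
ΔH = Σ(broken) − Σ(formed) = (2220) − (1820 + D) = +400 − D
Setting this equal to −570 kJ gives D = 970 kJ/mol.

D(N≡N) ≈ 970 kJ/mol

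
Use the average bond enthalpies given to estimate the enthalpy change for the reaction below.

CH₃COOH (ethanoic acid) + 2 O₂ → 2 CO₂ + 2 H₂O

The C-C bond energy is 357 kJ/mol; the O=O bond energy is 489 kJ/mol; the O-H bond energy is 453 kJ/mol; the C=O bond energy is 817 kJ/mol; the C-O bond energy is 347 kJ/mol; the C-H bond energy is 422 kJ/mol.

ΔH ≈ −862 kJ

Bonds broken (reactants):
  C-C: 1 × 357 = 357
  C-H: 3 × 422 = 1266
  C-O: 1 × 347 = 347
  C=O: 1 × 817 = 817
  O-H: 1 × 453 = 453
  O=O: 2 × 489 = 978
  Σ(broken) = 4218 kJ
Bonds formed (products):
  C=O: 4 × 817 = 3268
  O-H: 4 × 453 = 1812
  Σ(formed) = 5080 kJ
ΔH = Σ(broken) − Σ(formed) = 4218 − 5080 = −862 kJ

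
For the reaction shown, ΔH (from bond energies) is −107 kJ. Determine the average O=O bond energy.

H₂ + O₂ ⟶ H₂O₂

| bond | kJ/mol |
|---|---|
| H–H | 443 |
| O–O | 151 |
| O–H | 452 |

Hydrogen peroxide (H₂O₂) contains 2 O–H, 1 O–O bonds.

Let D be the O=O bond energy.
Σ(broken) = 1×443 + 1×D = 443 + D
Σ(formed) = 2×452 + 1×151 = 1055
ΔH = Σ(broken) − Σ(formed) = (443 + D) − (1055) = −612 + D
Setting this equal to −107 kJ gives D = 505 kJ/mol.

D(O=O) ≈ 505 kJ/mol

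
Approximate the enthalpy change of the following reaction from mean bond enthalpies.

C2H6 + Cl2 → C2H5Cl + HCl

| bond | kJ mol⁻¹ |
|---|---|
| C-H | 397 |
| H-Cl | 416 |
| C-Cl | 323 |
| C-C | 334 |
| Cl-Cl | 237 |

Bonds broken (reactants):
  C-C: 1 × 334 = 334
  C-H: 6 × 397 = 2382
  Cl-Cl: 1 × 237 = 237
  Σ(broken) = 2953 kJ
Bonds formed (products):
  C-C: 1 × 334 = 334
  C-Cl: 1 × 323 = 323
  C-H: 5 × 397 = 1985
  H-Cl: 1 × 416 = 416
  Σ(formed) = 3058 kJ
ΔH = Σ(broken) − Σ(formed) = 2953 − 3058 = −105 kJ

ΔH ≈ −105 kJ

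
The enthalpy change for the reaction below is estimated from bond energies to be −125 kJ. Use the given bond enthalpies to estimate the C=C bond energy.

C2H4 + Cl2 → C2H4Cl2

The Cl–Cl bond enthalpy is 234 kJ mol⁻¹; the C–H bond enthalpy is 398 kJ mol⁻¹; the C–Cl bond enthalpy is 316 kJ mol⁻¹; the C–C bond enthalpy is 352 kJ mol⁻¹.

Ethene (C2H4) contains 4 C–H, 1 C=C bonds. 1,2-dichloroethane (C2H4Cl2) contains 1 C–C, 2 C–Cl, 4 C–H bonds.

D(C=C) ≈ 625 kJ/mol

Let D be the C=C bond energy.
Σ(broken) = 4×398 + 1×D + 1×234 = 1826 + D
Σ(formed) = 1×352 + 2×316 + 4×398 = 2576
ΔH = Σ(broken) − Σ(formed) = (1826 + D) − (2576) = −750 + D
Setting this equal to −125 kJ gives D = 625 kJ/mol.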